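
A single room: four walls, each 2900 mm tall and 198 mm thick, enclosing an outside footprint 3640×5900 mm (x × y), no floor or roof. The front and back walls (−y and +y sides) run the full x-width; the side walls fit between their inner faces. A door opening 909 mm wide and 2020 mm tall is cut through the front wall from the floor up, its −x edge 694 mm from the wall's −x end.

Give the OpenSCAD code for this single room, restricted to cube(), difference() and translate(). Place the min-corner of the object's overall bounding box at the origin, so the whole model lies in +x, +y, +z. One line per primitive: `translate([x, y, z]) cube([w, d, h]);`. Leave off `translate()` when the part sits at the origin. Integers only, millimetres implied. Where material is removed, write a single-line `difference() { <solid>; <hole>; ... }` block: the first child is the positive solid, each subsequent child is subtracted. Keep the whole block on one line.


difference() { cube([3640, 198, 2900]); translate([694, 0, 0]) cube([909, 198, 2020]); }
translate([0, 5702, 0]) cube([3640, 198, 2900]);
translate([0, 198, 0]) cube([198, 5504, 2900]);
translate([3442, 198, 0]) cube([198, 5504, 2900]);


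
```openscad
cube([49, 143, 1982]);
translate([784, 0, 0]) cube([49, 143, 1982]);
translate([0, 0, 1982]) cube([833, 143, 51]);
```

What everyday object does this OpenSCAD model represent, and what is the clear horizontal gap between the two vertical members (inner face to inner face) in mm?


A door frame. The clear opening width is 735 mm.

Two 1982 mm tall posts with a header on top — a door frame. The left jamb is 49 mm wide at x = 0; the right jamb starts at x = 784. The clear opening is 784 − 49 = 735 mm.


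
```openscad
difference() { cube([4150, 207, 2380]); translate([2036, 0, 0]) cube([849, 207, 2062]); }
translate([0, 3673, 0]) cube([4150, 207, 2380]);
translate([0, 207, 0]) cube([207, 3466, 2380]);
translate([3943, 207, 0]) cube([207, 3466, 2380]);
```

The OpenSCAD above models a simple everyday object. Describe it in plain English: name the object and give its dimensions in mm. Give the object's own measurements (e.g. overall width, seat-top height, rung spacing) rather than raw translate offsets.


A single room: four walls, each 2380 mm tall and 207 mm thick, enclosing an outside footprint 4150×3880 mm (x × y), no floor or roof. The front and back walls (−y and +y sides) run the full x-width; the side walls fit between their inner faces. A door opening 849 mm wide and 2062 mm tall is cut through the front wall from the floor up, its −x edge 2036 mm from the wall's −x end.


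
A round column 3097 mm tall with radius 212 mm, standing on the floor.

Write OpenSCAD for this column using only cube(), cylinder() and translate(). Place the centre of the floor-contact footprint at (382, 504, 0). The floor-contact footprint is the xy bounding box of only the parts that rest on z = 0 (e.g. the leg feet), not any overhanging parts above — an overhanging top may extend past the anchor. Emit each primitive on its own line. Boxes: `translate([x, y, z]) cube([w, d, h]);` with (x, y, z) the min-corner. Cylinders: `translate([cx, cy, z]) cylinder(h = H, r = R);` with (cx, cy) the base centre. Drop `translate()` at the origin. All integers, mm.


translate([382, 504, 0]) cylinder(h = 3097, r = 212);


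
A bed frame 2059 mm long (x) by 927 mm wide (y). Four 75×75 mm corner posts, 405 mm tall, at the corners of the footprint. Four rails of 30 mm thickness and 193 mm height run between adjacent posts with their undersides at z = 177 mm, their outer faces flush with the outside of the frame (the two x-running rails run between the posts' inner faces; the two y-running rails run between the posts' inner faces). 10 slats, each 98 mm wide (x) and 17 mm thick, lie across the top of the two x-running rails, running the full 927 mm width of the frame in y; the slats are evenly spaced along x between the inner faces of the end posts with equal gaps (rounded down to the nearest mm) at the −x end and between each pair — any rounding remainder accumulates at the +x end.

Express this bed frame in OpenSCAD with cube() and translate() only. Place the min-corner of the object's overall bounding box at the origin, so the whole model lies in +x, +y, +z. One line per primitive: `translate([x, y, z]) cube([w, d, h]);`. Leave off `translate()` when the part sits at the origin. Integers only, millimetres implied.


cube([75, 75, 405]);
translate([0, 852, 0]) cube([75, 75, 405]);
translate([1984, 0, 0]) cube([75, 75, 405]);
translate([1984, 852, 0]) cube([75, 75, 405]);
translate([75, 0, 177]) cube([1909, 30, 193]);
translate([75, 897, 177]) cube([1909, 30, 193]);
translate([0, 75, 177]) cube([30, 777, 193]);
translate([2029, 75, 177]) cube([30, 777, 193]);
translate([159, 0, 370]) cube([98, 927, 17]);
translate([341, 0, 370]) cube([98, 927, 17]);
translate([523, 0, 370]) cube([98, 927, 17]);
translate([705, 0, 370]) cube([98, 927, 17]);
translate([887, 0, 370]) cube([98, 927, 17]);
translate([1069, 0, 370]) cube([98, 927, 17]);
translate([1251, 0, 370]) cube([98, 927, 17]);
translate([1433, 0, 370]) cube([98, 927, 17]);
translate([1615, 0, 370]) cube([98, 927, 17]);
translate([1797, 0, 370]) cube([98, 927, 17]);


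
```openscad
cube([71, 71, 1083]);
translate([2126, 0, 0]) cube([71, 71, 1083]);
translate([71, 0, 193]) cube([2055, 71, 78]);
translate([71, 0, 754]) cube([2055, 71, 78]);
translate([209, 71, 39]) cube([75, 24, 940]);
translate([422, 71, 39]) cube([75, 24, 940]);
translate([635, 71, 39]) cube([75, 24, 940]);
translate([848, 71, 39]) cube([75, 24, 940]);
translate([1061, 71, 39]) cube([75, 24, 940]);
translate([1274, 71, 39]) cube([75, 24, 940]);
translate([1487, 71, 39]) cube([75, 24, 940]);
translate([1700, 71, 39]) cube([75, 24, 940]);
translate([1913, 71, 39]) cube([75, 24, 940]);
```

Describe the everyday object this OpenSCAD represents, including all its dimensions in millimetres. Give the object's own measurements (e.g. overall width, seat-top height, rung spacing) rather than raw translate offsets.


A fence section. Two 71×71 mm posts, 1083 mm tall, stand on the floor with a clear span of 2055 mm between their inner faces. Two horizontal rails of 71×78 mm section span the gap between the posts with their undersides at z = 193 mm and z = 754 mm, flush with the posts' −y face. 9 pickets, each 75 mm wide, 24 mm thick and 940 mm tall, are fixed to the +y face of the rails with their bottoms at z = 39 mm, spaced across the span with a 138 mm gap after the −x post and between neighbouring pickets and before the +x post.


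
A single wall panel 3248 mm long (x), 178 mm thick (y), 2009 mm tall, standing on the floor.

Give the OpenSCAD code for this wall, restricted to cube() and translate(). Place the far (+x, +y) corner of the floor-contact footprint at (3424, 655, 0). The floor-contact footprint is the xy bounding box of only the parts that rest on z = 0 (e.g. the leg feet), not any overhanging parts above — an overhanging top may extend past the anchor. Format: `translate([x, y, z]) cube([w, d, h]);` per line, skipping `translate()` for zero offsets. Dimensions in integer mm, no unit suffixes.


translate([176, 477, 0]) cube([3248, 178, 2009]);


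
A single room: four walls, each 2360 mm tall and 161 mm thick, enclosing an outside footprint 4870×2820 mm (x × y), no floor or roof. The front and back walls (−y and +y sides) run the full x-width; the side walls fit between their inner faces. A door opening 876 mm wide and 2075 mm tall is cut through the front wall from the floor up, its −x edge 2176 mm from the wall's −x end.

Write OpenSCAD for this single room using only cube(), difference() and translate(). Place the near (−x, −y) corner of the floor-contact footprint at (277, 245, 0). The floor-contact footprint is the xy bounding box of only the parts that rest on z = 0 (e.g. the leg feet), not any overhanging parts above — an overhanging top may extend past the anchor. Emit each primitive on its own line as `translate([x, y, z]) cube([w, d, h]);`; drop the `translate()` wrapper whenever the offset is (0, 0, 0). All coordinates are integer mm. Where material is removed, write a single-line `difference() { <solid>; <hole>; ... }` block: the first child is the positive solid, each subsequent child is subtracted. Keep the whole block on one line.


difference() { translate([277, 245, 0]) cube([4870, 161, 2360]); translate([2453, 245, 0]) cube([876, 161, 2075]); }
translate([277, 2904, 0]) cube([4870, 161, 2360]);
translate([277, 406, 0]) cube([161, 2498, 2360]);
translate([4986, 406, 0]) cube([161, 2498, 2360]);


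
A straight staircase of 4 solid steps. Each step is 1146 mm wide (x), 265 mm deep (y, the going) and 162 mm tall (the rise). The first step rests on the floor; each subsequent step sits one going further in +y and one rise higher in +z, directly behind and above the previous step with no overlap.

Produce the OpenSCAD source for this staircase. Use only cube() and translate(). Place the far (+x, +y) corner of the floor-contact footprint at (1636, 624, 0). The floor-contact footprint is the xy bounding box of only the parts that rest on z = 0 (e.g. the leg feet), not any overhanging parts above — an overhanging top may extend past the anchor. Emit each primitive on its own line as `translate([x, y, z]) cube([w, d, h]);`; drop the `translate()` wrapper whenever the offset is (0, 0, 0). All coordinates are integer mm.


translate([490, 359, 0]) cube([1146, 265, 162]);
translate([490, 624, 162]) cube([1146, 265, 162]);
translate([490, 889, 324]) cube([1146, 265, 162]);
translate([490, 1154, 486]) cube([1146, 265, 162]);


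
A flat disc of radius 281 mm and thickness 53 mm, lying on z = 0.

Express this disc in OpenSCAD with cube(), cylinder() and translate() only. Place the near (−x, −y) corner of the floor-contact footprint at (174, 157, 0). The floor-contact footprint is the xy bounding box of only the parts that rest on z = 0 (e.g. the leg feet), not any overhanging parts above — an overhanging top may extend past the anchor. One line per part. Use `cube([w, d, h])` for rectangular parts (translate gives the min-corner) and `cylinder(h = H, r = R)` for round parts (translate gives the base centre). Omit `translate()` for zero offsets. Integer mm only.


translate([455, 438, 0]) cylinder(h = 53, r = 281);


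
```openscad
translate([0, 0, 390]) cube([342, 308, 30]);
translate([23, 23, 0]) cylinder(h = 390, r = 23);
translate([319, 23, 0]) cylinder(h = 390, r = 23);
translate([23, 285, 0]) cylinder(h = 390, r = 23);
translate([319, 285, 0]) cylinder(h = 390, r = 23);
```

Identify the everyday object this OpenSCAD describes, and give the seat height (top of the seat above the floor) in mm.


A stool. The seat height is 420 mm.

A 342×308×30 slab at z = 390 on four corner cylinders — a stool. The seat top is 390 + 30 = 420 mm.


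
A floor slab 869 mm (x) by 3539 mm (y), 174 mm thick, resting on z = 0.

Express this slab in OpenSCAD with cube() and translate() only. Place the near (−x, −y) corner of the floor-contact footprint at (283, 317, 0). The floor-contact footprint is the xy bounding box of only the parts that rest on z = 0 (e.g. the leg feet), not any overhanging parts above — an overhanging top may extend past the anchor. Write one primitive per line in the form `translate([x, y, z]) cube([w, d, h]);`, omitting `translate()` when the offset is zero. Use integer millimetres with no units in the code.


translate([283, 317, 0]) cube([869, 3539, 174]);


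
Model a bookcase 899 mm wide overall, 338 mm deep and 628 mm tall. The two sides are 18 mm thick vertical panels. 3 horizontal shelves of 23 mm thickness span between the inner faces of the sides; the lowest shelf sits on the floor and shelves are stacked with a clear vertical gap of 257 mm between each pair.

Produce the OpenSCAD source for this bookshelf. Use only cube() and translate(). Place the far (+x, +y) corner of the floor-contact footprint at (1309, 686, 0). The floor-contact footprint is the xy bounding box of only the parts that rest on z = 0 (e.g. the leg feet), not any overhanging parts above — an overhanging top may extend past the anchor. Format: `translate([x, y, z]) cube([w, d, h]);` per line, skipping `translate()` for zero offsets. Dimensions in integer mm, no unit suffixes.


translate([410, 348, 0]) cube([18, 338, 628]);
translate([1291, 348, 0]) cube([18, 338, 628]);
translate([428, 348, 0]) cube([863, 338, 23]);
translate([428, 348, 280]) cube([863, 338, 23]);
translate([428, 348, 560]) cube([863, 338, 23]);


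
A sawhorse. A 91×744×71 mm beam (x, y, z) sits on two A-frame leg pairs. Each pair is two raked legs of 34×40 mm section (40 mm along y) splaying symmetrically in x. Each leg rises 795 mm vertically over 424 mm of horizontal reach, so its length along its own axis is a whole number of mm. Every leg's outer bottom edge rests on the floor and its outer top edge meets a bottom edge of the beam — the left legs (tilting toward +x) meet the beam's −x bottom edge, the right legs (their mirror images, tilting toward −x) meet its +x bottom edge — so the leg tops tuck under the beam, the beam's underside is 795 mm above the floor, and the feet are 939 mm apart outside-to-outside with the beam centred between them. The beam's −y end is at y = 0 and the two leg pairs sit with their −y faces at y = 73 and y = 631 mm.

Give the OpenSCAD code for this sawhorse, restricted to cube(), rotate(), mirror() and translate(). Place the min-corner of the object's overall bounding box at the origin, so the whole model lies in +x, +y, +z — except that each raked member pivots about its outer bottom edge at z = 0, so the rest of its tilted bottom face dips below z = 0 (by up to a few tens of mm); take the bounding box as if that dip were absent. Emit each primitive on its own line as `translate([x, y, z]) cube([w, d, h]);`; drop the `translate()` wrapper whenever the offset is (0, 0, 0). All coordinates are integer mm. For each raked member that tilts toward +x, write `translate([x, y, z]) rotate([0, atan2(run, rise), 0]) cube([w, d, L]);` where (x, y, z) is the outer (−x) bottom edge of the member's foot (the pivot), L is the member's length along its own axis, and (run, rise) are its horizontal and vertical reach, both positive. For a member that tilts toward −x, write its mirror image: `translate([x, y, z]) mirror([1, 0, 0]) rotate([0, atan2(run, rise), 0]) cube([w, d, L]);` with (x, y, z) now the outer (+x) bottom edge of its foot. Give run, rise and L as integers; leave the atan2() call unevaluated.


translate([424, 0, 795]) cube([91, 744, 71]);
translate([0, 73, 0]) rotate([0, atan2(424, 795), 0]) cube([34, 40, 901]);
translate([939, 73, 0]) mirror([1, 0, 0]) rotate([0, atan2(424, 795), 0]) cube([34, 40, 901]);
translate([0, 631, 0]) rotate([0, atan2(424, 795), 0]) cube([34, 40, 901]);
translate([939, 631, 0]) mirror([1, 0, 0]) rotate([0, atan2(424, 795), 0]) cube([34, 40, 901]);


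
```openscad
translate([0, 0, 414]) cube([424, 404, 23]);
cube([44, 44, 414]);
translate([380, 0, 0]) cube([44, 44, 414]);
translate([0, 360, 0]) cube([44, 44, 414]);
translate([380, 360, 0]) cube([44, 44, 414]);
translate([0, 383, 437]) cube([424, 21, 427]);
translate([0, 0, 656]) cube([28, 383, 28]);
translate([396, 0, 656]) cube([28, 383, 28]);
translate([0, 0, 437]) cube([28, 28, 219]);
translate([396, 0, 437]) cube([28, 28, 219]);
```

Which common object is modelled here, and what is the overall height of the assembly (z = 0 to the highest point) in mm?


A chair. The overall height is 864 mm.

A slab on four corner posts with a tall panel at the back — a chair. The seat slab sits at z = 414 with thickness 23, and the 427 mm backrest starts at the seat top, so the overall height is 414 + 23 + 427 = 864 mm.


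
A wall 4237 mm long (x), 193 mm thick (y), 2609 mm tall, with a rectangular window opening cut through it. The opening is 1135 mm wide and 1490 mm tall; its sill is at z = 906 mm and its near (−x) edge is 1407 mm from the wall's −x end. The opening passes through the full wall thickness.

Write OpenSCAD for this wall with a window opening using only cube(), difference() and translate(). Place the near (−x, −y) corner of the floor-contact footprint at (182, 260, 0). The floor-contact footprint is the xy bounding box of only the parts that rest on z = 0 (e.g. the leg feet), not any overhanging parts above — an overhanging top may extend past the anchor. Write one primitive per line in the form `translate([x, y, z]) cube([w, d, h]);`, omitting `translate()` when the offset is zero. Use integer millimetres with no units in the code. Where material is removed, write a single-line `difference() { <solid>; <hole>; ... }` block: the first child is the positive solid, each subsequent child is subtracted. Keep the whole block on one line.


difference() { translate([182, 260, 0]) cube([4237, 193, 2609]); translate([1589, 260, 906]) cube([1135, 193, 1490]); }


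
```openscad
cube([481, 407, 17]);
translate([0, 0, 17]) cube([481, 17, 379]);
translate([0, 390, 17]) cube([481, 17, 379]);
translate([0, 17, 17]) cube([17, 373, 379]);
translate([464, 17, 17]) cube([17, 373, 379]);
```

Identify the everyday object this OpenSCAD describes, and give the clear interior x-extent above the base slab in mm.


An open box. The internal width is 447 mm.

A 481×407 base slab with four walls standing on it — an open box. The base is 481 mm wide and the walls are 17 mm thick, so the internal width is 481 − 2 × 17 = 447 mm.


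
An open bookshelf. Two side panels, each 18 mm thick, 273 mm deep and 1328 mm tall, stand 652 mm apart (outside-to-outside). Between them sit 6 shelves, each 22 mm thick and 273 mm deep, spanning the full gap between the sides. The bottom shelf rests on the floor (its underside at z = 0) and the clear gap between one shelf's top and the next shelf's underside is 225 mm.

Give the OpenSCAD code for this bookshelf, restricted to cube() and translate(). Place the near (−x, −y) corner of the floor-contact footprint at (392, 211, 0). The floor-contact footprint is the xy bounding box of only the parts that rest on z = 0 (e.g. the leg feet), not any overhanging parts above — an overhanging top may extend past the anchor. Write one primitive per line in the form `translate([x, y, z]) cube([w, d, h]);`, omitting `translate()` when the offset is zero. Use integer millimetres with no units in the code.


translate([392, 211, 0]) cube([18, 273, 1328]);
translate([1026, 211, 0]) cube([18, 273, 1328]);
translate([410, 211, 0]) cube([616, 273, 22]);
translate([410, 211, 247]) cube([616, 273, 22]);
translate([410, 211, 494]) cube([616, 273, 22]);
translate([410, 211, 741]) cube([616, 273, 22]);
translate([410, 211, 988]) cube([616, 273, 22]);
translate([410, 211, 1235]) cube([616, 273, 22]);


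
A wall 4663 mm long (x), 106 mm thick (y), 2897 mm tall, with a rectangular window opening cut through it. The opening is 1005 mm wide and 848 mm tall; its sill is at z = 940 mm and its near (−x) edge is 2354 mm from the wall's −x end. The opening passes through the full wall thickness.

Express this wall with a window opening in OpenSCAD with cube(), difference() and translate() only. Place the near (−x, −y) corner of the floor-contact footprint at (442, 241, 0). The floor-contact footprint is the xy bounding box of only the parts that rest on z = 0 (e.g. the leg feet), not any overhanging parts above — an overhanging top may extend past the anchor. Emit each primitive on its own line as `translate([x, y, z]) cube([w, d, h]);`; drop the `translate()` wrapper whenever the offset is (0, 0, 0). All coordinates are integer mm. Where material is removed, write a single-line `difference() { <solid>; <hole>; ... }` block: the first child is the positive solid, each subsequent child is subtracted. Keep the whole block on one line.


difference() { translate([442, 241, 0]) cube([4663, 106, 2897]); translate([2796, 241, 940]) cube([1005, 106, 848]); }


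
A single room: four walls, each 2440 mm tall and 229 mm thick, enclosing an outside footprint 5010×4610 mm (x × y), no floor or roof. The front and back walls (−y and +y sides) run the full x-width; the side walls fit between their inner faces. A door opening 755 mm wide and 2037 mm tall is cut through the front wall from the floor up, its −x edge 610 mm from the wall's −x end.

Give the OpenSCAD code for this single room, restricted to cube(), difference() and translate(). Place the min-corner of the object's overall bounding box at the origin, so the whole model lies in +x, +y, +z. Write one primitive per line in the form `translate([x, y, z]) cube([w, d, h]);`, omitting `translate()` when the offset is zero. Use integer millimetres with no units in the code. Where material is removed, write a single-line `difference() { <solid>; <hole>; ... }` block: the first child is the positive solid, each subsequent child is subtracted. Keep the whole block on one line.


difference() { cube([5010, 229, 2440]); translate([610, 0, 0]) cube([755, 229, 2037]); }
translate([0, 4381, 0]) cube([5010, 229, 2440]);
translate([0, 229, 0]) cube([229, 4152, 2440]);
translate([4781, 229, 0]) cube([229, 4152, 2440]);


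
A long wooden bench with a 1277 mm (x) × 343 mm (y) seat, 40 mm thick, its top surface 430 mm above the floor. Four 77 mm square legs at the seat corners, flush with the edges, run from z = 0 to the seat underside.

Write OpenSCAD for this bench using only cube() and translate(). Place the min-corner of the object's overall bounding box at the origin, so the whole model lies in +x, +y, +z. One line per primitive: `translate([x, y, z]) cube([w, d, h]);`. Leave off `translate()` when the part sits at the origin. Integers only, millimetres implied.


// leg_h = 430 − 40 = 390
translate([0, 0, 390]) cube([1277, 343, 40]);
cube([77, 77, 390]);
translate([0, 266, 0]) cube([77, 77, 390]);
translate([1200, 0, 0]) cube([77, 77, 390]);
translate([1200, 266, 0]) cube([77, 77, 390]);


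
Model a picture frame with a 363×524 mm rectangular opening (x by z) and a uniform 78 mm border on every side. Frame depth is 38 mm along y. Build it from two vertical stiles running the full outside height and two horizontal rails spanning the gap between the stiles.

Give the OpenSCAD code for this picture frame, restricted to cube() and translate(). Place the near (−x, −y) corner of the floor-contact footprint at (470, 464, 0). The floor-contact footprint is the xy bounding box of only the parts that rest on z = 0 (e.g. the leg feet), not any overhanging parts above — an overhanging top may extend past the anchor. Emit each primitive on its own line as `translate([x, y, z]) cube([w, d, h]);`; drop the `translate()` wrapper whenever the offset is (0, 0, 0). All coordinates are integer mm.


translate([470, 464, 0]) cube([78, 38, 680]);
translate([911, 464, 0]) cube([78, 38, 680]);
translate([548, 464, 0]) cube([363, 38, 78]);
translate([548, 464, 602]) cube([363, 38, 78]);


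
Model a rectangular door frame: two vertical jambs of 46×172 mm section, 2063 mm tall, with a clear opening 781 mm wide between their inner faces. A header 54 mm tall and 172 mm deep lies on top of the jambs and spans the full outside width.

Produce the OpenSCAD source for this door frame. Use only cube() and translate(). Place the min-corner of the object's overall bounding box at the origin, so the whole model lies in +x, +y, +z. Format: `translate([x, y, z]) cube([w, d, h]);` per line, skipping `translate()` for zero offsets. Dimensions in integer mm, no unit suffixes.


cube([46, 172, 2063]);
translate([827, 0, 0]) cube([46, 172, 2063]);
translate([0, 0, 2063]) cube([873, 172, 54]);


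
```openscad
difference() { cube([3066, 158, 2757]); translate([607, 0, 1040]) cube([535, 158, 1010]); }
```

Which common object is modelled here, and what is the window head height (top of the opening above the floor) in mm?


A wall with a window opening. The window head height is 2050 mm.

A wall with a rectangular opening subtracted — a window. Sill at z = 1040, opening 1010 mm tall, so the head is at 1040 + 1010 = 2050 mm.


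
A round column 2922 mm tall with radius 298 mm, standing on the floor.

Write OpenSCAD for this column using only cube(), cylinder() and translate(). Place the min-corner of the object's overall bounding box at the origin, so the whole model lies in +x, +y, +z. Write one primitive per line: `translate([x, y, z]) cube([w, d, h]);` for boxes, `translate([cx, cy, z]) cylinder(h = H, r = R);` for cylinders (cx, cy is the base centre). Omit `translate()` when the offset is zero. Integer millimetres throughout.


translate([298, 298, 0]) cylinder(h = 2922, r = 298);


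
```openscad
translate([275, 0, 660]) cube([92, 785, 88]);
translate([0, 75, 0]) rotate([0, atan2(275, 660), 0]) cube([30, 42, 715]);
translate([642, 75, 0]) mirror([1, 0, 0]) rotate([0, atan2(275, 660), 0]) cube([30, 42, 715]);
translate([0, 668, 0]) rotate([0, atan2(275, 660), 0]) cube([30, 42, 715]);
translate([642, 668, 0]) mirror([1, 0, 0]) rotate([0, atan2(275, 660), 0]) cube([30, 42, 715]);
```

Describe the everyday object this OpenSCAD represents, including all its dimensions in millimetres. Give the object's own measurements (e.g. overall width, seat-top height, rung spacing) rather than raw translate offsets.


A sawhorse. A 92×785×88 mm beam (x, y, z) sits on two A-frame leg pairs. Each pair is two raked legs of 30×42 mm section (42 mm along y) splaying symmetrically in x. Each leg rises 660 mm vertically over 275 mm of horizontal reach and is 715 mm long along its own axis. Every leg's outer bottom edge rests on the floor and its outer top edge meets a bottom edge of the beam — the left legs (tilting toward +x) meet the beam's −x bottom edge, the right legs (their mirror images, tilting toward −x) meet its +x bottom edge — so the leg tops tuck under the beam, the beam's underside is 660 mm above the floor, and the feet are 642 mm apart outside-to-outside with the beam centred between them. The two leg pairs are set in 75 mm from either end of the beam.


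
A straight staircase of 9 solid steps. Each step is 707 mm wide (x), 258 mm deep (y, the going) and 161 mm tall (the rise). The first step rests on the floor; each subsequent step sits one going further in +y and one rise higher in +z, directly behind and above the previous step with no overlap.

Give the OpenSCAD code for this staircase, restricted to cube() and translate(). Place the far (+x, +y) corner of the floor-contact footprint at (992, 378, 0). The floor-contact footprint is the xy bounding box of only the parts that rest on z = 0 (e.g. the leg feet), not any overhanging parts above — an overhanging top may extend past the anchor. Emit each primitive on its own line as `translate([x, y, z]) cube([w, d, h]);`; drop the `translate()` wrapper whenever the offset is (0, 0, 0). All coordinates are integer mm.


translate([285, 120, 0]) cube([707, 258, 161]);
translate([285, 378, 161]) cube([707, 258, 161]);
translate([285, 636, 322]) cube([707, 258, 161]);
translate([285, 894, 483]) cube([707, 258, 161]);
translate([285, 1152, 644]) cube([707, 258, 161]);
translate([285, 1410, 805]) cube([707, 258, 161]);
translate([285, 1668, 966]) cube([707, 258, 161]);
translate([285, 1926, 1127]) cube([707, 258, 161]);
translate([285, 2184, 1288]) cube([707, 258, 161]);


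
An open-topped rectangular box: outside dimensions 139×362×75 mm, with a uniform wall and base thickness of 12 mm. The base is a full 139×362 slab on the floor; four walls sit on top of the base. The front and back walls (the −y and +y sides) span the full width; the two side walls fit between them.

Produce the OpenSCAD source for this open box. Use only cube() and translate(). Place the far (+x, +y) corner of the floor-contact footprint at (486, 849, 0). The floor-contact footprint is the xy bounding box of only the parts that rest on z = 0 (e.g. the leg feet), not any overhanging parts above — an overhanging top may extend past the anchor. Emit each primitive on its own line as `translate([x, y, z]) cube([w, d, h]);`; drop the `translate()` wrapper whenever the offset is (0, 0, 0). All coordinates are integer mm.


translate([347, 487, 0]) cube([139, 362, 12]);
translate([347, 487, 12]) cube([139, 12, 63]);
translate([347, 837, 12]) cube([139, 12, 63]);
translate([347, 499, 12]) cube([12, 338, 63]);
translate([474, 499, 12]) cube([12, 338, 63]);


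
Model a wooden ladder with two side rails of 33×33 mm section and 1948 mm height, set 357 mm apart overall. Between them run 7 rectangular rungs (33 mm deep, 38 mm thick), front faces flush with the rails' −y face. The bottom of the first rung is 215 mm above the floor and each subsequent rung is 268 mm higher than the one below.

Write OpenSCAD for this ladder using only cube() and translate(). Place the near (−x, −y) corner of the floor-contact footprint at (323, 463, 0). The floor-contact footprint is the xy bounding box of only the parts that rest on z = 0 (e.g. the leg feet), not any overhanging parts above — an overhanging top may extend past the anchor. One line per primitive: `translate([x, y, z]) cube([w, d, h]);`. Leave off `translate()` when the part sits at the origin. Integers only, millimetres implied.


translate([323, 463, 0]) cube([33, 33, 1948]);
translate([647, 463, 0]) cube([33, 33, 1948]);
translate([356, 463, 215]) cube([291, 33, 38]);
translate([356, 463, 483]) cube([291, 33, 38]);
translate([356, 463, 751]) cube([291, 33, 38]);
translate([356, 463, 1019]) cube([291, 33, 38]);
translate([356, 463, 1287]) cube([291, 33, 38]);
translate([356, 463, 1555]) cube([291, 33, 38]);
translate([356, 463, 1823]) cube([291, 33, 38]);


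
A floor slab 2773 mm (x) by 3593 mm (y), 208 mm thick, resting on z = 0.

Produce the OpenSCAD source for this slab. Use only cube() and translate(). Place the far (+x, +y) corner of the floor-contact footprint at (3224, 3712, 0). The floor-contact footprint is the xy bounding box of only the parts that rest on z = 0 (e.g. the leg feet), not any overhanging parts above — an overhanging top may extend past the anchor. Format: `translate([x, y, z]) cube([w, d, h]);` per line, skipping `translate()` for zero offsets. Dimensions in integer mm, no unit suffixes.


translate([451, 119, 0]) cube([2773, 3593, 208]);


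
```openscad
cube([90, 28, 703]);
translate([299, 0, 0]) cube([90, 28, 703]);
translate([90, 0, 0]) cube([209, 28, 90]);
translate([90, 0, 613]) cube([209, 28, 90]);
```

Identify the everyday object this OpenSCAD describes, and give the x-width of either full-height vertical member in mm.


A picture frame. The border width is 90 mm.

Four thin pieces enclosing a rectangular opening — a picture frame. The two full-height stiles are 703 mm tall; the top rail sits at z = 613 and is 90 mm tall, so the border above the opening is 703 − 613 = 90 mm, matching the stile x-width.


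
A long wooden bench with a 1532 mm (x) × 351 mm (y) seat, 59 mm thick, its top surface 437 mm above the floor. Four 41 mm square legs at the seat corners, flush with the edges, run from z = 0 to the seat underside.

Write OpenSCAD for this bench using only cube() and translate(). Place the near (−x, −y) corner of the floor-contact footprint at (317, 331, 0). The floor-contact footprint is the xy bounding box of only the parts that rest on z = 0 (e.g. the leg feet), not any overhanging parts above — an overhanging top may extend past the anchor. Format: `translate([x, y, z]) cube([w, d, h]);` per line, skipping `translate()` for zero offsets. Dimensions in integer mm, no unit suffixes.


translate([317, 331, 378]) cube([1532, 351, 59]);
translate([317, 331, 0]) cube([41, 41, 378]);
translate([317, 641, 0]) cube([41, 41, 378]);
translate([1808, 331, 0]) cube([41, 41, 378]);
translate([1808, 641, 0]) cube([41, 41, 378]);


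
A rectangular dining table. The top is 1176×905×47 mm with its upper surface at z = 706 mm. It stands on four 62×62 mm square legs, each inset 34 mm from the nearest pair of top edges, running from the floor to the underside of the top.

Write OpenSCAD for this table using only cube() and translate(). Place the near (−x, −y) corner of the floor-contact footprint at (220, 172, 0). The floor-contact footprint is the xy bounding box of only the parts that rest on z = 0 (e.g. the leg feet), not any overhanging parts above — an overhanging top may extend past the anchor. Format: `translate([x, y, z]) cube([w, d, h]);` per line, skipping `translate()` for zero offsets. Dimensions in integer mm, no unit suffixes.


translate([186, 138, 659]) cube([1176, 905, 47]);
translate([220, 172, 0]) cube([62, 62, 659]);
translate([1266, 172, 0]) cube([62, 62, 659]);
translate([220, 947, 0]) cube([62, 62, 659]);
translate([1266, 947, 0]) cube([62, 62, 659]);


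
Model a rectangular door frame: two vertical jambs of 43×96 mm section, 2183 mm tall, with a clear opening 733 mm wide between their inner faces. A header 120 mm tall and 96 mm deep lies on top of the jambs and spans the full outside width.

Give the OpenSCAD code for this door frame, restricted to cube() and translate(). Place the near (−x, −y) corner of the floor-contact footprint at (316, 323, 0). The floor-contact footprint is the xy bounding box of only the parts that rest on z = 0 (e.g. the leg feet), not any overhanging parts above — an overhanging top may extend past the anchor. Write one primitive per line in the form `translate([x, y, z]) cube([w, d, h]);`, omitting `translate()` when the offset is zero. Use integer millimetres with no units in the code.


translate([316, 323, 0]) cube([43, 96, 2183]);
translate([1092, 323, 0]) cube([43, 96, 2183]);
translate([316, 323, 2183]) cube([819, 96, 120]);


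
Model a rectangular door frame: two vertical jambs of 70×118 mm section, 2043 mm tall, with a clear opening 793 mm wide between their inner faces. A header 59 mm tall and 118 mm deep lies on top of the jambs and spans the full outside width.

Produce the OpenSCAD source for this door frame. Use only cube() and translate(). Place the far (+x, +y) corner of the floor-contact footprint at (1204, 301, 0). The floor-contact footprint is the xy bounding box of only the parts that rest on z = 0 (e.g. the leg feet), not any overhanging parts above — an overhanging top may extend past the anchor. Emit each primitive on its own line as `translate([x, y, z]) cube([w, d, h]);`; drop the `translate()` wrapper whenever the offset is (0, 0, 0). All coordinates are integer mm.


translate([271, 183, 0]) cube([70, 118, 2043]);
translate([1134, 183, 0]) cube([70, 118, 2043]);
translate([271, 183, 2043]) cube([933, 118, 59]);


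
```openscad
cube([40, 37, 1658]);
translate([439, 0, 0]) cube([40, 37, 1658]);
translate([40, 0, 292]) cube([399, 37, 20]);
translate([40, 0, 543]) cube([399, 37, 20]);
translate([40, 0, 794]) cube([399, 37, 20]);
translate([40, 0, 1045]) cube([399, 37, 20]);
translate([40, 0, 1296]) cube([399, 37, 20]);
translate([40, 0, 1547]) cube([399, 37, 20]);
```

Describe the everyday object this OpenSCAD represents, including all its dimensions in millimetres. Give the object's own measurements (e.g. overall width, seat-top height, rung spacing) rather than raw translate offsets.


A straight ladder. Two 40×37 mm vertical rails, 1658 mm tall, stand 479 mm apart (outside-to-outside) with their front faces coplanar on the −y side. 6 rungs, each 37 mm deep and 20 mm tall, span between the inner faces of the rails, front faces flush with the rails. The lowest rung's underside is at z = 292 mm and rungs are spaced 251 mm apart (underside to underside).


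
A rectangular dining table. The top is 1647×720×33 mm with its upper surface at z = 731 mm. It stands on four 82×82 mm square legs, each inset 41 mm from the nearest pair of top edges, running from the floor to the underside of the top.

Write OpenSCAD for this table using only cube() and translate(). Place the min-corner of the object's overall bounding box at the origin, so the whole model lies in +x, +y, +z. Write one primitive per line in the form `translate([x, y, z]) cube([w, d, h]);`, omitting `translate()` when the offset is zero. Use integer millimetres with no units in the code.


// leg_h = 731 - 33 = 698
translate([0, 0, 698]) cube([1647, 720, 33]);
translate([41, 41, 0]) cube([82, 82, 698]);
translate([1524, 41, 0]) cube([82, 82, 698]);
translate([41, 597, 0]) cube([82, 82, 698]);
translate([1524, 597, 0]) cube([82, 82, 698]);


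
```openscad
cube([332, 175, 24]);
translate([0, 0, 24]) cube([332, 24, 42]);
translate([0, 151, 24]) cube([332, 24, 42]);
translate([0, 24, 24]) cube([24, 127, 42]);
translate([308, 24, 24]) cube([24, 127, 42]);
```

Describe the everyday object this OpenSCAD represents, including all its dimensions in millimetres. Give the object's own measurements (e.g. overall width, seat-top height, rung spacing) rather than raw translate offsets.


An open-topped rectangular box: outside dimensions 332×175×66 mm, with a uniform wall and base thickness of 24 mm. The base is a full 332×175 slab on the floor; four walls sit on top of the base. The front and back walls (the −y and +y sides) span the full width; the two side walls fit between them.


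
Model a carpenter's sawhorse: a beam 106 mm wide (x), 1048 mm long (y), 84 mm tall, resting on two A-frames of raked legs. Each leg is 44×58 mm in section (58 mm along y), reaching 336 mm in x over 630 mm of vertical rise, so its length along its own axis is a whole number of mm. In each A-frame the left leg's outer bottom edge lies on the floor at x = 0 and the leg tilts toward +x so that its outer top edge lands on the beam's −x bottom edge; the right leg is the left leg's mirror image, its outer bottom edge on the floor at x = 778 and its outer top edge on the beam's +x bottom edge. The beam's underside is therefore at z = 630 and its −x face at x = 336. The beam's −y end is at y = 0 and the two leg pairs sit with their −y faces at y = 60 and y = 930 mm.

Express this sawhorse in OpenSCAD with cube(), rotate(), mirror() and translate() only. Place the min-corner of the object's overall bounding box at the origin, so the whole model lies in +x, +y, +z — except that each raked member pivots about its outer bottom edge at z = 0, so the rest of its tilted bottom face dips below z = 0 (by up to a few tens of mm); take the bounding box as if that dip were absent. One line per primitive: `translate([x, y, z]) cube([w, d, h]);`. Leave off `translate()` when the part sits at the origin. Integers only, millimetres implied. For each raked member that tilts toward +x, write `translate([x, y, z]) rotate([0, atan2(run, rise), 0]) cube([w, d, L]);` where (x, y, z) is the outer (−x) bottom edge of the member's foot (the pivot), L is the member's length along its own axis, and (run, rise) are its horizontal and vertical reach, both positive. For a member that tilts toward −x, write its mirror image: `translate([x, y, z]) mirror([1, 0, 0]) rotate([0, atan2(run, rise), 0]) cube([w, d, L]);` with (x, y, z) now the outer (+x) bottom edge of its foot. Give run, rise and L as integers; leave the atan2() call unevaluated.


// leg length = √(336² + 630²) = 714
// right-leg outer foot x = 2·336 + 106 = 778
// beam min-corner = (336, 0, 630)
translate([336, 0, 630]) cube([106, 1048, 84]);
translate([0, 60, 0]) rotate([0, atan2(336, 630), 0]) cube([44, 58, 714]);
translate([778, 60, 0]) mirror([1, 0, 0]) rotate([0, atan2(336, 630), 0]) cube([44, 58, 714]);
translate([0, 930, 0]) rotate([0, atan2(336, 630), 0]) cube([44, 58, 714]);
translate([778, 930, 0]) mirror([1, 0, 0]) rotate([0, atan2(336, 630), 0]) cube([44, 58, 714]);


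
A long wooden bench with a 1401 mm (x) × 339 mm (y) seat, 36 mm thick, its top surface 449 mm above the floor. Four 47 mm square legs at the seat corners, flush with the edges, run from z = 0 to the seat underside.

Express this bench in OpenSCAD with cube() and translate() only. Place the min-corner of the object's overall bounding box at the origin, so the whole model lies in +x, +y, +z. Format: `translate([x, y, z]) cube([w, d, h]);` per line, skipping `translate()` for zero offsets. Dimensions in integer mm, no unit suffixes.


// leg_h = 449 − 36 = 413
translate([0, 0, 413]) cube([1401, 339, 36]);
cube([47, 47, 413]);
translate([0, 292, 0]) cube([47, 47, 413]);
translate([1354, 0, 0]) cube([47, 47, 413]);
translate([1354, 292, 0]) cube([47, 47, 413]);
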